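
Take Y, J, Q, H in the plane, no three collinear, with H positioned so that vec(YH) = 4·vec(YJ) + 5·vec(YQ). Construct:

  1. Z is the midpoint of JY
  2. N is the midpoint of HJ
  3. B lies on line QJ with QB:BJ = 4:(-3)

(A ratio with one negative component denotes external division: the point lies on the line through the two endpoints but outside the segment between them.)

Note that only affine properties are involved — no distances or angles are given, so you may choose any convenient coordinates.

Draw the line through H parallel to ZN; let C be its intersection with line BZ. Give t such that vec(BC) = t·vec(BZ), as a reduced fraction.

t = 64/59

Choose coordinates Y = (0, 0), J = (1, 0), Q = (0, 1), H = (4, 5).
1. Z is the midpoint of JY ⇒ Z = (1/2, 0)
2. N is the midpoint of HJ ⇒ N = (5/2, 5/2)
3. B lies on line QJ with QB:BJ = 4:(-3) ⇒ B = (4, -3)
through H parallel to ZN: direction (2, 5/2); meets BZ at C = (12/59, 15/59)
C = B + t·(Z−B) with t = 64/59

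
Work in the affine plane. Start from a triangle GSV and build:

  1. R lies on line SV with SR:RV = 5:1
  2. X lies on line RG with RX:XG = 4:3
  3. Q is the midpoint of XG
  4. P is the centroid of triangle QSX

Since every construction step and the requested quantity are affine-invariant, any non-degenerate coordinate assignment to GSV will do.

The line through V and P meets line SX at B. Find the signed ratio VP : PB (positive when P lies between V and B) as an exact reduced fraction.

VP:PB = -53/5

Work in coordinates with G = (0, 0), S = (1, 0), V = (0, 1).
1. R lies on line SV with SR:RV = 5:1 ⇒ R = (1/6, 5/6)
2. X lies on line RG with RX:XG = 4:3 ⇒ X = (1/14, 5/14)
3. Q is the midpoint of XG ⇒ Q = (1/28, 5/28)
4. P is the centroid of triangle QSX ⇒ P = (31/84, 5/28)
line VP meets SX at B = (124/371, 95/371)
P = V + t·(B−V) with t = 53/48, so VP:PB = 53/48:-5/48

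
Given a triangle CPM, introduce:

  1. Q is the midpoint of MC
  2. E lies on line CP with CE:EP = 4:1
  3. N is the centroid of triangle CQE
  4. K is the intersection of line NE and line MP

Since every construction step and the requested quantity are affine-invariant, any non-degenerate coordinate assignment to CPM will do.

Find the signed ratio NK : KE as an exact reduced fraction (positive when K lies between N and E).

Work in coordinates with C = (0, 0), P = (1, 0), M = (0, 1).
1. Q is the midpoint of MC ⇒ Q = (0, 1/2)
2. E lies on line CP with CE:EP = 4:1 ⇒ E = (4/5, 0)
3. N is the centroid of triangle CQE ⇒ N = (4/15, 1/6)
4. K is the intersection of line NE and line MP ⇒ K = (12/11, -1/11)
K = N + t·(E−N) with t = 17/11, so NK:KE = t:(1−t) = 17/11:-6/11

NK:KE = -17/6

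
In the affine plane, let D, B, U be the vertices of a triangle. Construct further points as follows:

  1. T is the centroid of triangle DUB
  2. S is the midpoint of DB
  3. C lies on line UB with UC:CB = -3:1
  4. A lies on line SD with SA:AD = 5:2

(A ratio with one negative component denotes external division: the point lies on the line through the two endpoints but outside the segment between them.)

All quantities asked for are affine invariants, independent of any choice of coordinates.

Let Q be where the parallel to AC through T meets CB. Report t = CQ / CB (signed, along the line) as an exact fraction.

t = 23/18

Set D = (0, 0), B = (1, 0), U = (0, 1); any affine frame gives the same invariant.
1. T is the centroid of triangle DUB ⇒ T = (1/3, 1/3)
2. S is the midpoint of DB ⇒ S = (1/2, 0)
3. C lies on line UB with UC:CB = -3:1 ⇒ C = (3/2, -1/2)
4. A lies on line SD with SA:AD = 5:2 ⇒ A = (1/7, 0)
through T parallel to AC: direction (19/14, -1/2); meets CB at Q = (31/36, 5/36)
Q = C + t·(B−C) with t = 23/18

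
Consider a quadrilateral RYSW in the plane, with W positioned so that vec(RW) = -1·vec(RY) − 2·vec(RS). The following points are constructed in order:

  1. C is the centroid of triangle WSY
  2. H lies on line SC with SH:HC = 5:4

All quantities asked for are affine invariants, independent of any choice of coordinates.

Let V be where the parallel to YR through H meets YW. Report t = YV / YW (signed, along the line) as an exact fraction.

Choose coordinates R = (0, 0), Y = (1, 0), S = (0, 1), W = (-1, -2).
1. C is the centroid of triangle WSY ⇒ C = (0, -1/3)
2. H lies on line SC with SH:HC = 5:4 ⇒ H = (0, 7/27)
through H parallel to YR: direction (-1, 0); meets YW at V = (34/27, 7/27)
V = Y + t·(W−Y) with t = -7/54

t = -7/54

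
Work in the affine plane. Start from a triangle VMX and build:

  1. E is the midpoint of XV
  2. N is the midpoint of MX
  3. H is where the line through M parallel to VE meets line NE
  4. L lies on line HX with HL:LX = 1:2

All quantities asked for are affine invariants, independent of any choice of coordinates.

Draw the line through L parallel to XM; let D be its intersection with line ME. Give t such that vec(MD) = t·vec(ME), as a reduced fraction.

Choose coordinates V = (0, 0), M = (1, 0), X = (0, 1).
1. E is the midpoint of XV ⇒ E = (0, 1/2)
2. N is the midpoint of MX ⇒ N = (1/2, 1/2)
3. H is where the line through M parallel to VE meets line NE ⇒ H = (1, 1/2)
4. L lies on line HX with HL:LX = 1:2 ⇒ L = (2/3, 2/3)
through L parallel to XM: direction (1, -1); meets ME at D = (5/3, -1/3)
D = M + t·(E−M) with t = -2/3

t = -2/3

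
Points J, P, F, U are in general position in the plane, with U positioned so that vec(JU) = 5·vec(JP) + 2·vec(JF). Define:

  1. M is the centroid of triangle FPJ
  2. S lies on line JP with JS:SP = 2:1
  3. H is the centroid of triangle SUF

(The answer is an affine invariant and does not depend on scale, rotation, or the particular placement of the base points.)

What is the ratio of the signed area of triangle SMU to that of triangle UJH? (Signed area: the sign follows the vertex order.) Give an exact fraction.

[SMU]:[UJH] = 19/11

Set J = (0, 0), P = (1, 0), F = (0, 1), U = (5, 2); any affine frame gives the same invariant.
1. M is the centroid of triangle FPJ ⇒ M = (1/3, 1/3)
2. S lies on line JP with JS:SP = 2:1 ⇒ S = (2/3, 0)
3. H is the centroid of triangle SUF ⇒ H = (17/9, 1)
2·[SMU] = -19/9, 2·[UJH] = -11/9
[SMU]:[UJH] = -19/9:-11/9 = 19/11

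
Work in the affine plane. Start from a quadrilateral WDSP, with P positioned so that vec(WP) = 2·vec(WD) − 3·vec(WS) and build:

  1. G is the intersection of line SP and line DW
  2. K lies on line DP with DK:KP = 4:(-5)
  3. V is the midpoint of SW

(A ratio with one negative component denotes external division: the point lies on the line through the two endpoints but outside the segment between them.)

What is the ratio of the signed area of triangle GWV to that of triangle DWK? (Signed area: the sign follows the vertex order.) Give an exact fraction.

[GWV]:[DWK] = 1/48

Work in coordinates with W = (0, 0), D = (1, 0), S = (0, 1), P = (2, -3).
1. G is the intersection of line SP and line DW ⇒ G = (1/2, 0)
2. K lies on line DP with DK:KP = 4:(-5) ⇒ K = (-3, 12)
3. V is the midpoint of SW ⇒ V = (0, 1/2)
2·[GWV] = -1/4, 2·[DWK] = -12
[GWV]:[DWK] = -1/4:-12 = 1/48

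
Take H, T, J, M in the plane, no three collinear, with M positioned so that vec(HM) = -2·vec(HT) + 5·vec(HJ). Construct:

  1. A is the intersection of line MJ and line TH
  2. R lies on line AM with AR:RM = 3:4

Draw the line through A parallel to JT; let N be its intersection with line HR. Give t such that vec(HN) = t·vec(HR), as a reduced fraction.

Work in coordinates with H = (0, 0), T = (1, 0), J = (0, 1), M = (-2, 5).
1. A is the intersection of line MJ and line TH ⇒ A = (1/2, 0)
2. R lies on line AM with AR:RM = 3:4 ⇒ R = (-4/7, 15/7)
through A parallel to JT: direction (1, -1); meets HR at N = (-2/11, 15/22)
N = H + t·(R−H) with t = 7/22

t = 7/22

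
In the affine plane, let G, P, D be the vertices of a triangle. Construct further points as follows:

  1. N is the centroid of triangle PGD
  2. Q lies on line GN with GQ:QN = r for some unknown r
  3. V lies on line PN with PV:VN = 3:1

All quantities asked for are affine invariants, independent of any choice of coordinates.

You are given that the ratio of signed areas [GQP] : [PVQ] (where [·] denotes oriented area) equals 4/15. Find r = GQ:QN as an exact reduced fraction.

r = -1/5

Assign G = (0, 0), P = (1, 0), D = (0, 1) — the answer is frame-independent, so this choice is without loss of generality.
1. N is the centroid of triangle PGD ⇒ N = (1/3, 1/3)
2. With GQ:QN = r, write λ = r/(r+1) so Q = G + λ·(N−G); Q is affine-linear in λ
3. V lies on line PN with PV:VN = 3:1 ⇒ V = (1/2, 1/4)
Every point depending on Q is an affine combination of Q and λ-independent points, so each such coordinate is linear in λ; the λ² term in each signed area is a multiple of (N−G)×(N−G) = 0, so 2·[GQP] and 2·[PVQ] are each linear in λ. Evaluating at λ=0 and λ=1:
  2·[GQP] = -1/3·λ,   2·[PVQ] = -1/4·λ + 1/4
So [GQP]:[PVQ] = (-1/3·λ) / (-1/4·λ + 1/4). Setting this equal to 4/15:
  -1/3·λ = 4/15·(-1/4·λ + 1/4)  ⇒  λ = -1/4
Then r = λ/(1−λ) = (-1/4)/(5/4) = -1/5. Check: with r = -1/5, Q = (-1/12, -1/12) and [GQP]:[PVQ] = 4/15 as required.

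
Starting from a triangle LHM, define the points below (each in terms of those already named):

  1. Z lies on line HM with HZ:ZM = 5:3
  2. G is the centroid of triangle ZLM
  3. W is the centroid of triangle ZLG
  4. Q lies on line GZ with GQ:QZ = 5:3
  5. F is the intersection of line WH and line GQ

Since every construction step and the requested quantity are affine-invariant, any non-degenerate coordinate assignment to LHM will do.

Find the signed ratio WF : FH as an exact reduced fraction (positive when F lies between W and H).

Choose coordinates L = (0, 0), H = (1, 0), M = (0, 1).
1. Z lies on line HM with HZ:ZM = 5:3 ⇒ Z = (3/8, 5/8)
2. G is the centroid of triangle ZLM ⇒ G = (1/8, 13/24)
3. W is the centroid of triangle ZLG ⇒ W = (1/6, 7/18)
4. Q lies on line GZ with GQ:QZ = 5:3 ⇒ Q = (9/32, 19/32)
5. F is the intersection of line WH and line GQ ⇒ F = (-1/24, 35/72)
F = W + t·(H−W) with t = -1/4, so WF:FH = t:(1−t) = -1/4:5/4

WF:FH = -1/5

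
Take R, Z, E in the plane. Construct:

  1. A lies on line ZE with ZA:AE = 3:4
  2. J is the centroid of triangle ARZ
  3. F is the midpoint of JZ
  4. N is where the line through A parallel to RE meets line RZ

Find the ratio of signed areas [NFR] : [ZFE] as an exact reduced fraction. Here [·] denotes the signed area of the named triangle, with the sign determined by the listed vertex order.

Assign R = (0, 0), Z = (1, 0), E = (0, 1) — the answer is frame-independent, so this choice is without loss of generality.
1. A lies on line ZE with ZA:AE = 3:4 ⇒ A = (4/7, 3/7)
2. J is the centroid of triangle ARZ ⇒ J = (11/21, 1/7)
3. F is the midpoint of JZ ⇒ F = (16/21, 1/14)
4. N is where the line through A parallel to RE meets line RZ ⇒ N = (4/7, 0)
2·[NFR] = 2/49, 2·[ZFE] = -1/6
[NFR]:[ZFE] = 2/49:-1/6 = -12/49

[NFR]:[ZFE] = -12/49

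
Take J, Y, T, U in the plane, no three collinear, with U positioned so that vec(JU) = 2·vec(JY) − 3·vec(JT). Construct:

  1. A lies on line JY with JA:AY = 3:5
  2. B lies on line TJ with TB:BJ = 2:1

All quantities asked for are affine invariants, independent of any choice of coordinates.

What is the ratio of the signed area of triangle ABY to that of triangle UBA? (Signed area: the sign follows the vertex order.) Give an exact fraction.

Choose coordinates J = (0, 0), Y = (1, 0), T = (0, 1), U = (2, -3).
1. A lies on line JY with JA:AY = 3:5 ⇒ A = (3/8, 0)
2. B lies on line TJ with TB:BJ = 2:1 ⇒ B = (0, 1/3)
2·[ABY] = -5/24, 2·[UBA] = -7/12
[ABY]:[UBA] = -5/24:-7/12 = 5/14

[ABY]:[UBA] = 5/14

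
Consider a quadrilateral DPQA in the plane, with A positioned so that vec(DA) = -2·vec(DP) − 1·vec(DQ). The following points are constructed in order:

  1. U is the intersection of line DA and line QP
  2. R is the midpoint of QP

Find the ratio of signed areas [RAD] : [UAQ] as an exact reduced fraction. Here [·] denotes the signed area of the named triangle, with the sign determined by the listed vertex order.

[RAD]:[UAQ] = -3/16

Set D = (0, 0), P = (1, 0), Q = (0, 1), A = (-2, -1); any affine frame gives the same invariant.
1. U is the intersection of line DA and line QP ⇒ U = (2/3, 1/3)
2. R is the midpoint of QP ⇒ R = (1/2, 1/2)
2·[RAD] = 1/2, 2·[UAQ] = -8/3
[RAD]:[UAQ] = 1/2:-8/3 = -3/16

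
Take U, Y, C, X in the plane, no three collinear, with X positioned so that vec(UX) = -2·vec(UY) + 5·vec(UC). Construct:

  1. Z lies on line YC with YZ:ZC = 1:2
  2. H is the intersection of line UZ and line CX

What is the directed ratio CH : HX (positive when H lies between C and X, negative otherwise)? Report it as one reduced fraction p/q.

Work in coordinates with U = (0, 0), Y = (1, 0), C = (0, 1), X = (-2, 5).
1. Z lies on line YC with YZ:ZC = 1:2 ⇒ Z = (2/3, 1/3)
2. H is the intersection of line UZ and line CX ⇒ H = (2/5, 1/5)
H = C + t·(X−C) with t = -1/5, so CH:HX = t:(1−t) = -1/5:6/5

CH:HX = -1/6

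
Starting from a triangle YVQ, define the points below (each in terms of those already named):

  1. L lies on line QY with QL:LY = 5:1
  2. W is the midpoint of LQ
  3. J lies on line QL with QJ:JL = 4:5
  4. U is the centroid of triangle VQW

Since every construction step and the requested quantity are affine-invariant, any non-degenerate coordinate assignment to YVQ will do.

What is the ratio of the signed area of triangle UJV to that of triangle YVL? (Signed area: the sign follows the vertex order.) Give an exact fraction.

[UJV]:[YVL] = 35/54

Set Y = (0, 0), V = (1, 0), Q = (0, 1); any affine frame gives the same invariant.
1. L lies on line QY with QL:LY = 5:1 ⇒ L = (0, 1/6)
2. W is the midpoint of LQ ⇒ W = (0, 7/12)
3. J lies on line QL with QJ:JL = 4:5 ⇒ J = (0, 17/27)
4. U is the centroid of triangle VQW ⇒ U = (1/3, 19/36)
2·[UJV] = 35/324, 2·[YVL] = 1/6
[UJV]:[YVL] = 35/324:1/6 = 35/54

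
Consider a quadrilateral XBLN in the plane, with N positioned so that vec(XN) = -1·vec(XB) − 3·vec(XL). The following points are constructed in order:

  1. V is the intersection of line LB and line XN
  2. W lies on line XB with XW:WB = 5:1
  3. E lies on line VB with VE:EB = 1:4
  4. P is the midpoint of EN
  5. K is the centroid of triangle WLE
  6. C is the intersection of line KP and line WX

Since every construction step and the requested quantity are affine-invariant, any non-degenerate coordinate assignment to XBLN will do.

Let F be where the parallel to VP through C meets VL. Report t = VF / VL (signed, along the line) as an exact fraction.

t = -12/25

Work in coordinates with X = (0, 0), B = (1, 0), L = (0, 1), N = (-1, -3).
1. V is the intersection of line LB and line XN ⇒ V = (1/4, 3/4)
2. W lies on line XB with XW:WB = 5:1 ⇒ W = (5/6, 0)
3. E lies on line VB with VE:EB = 1:4 ⇒ E = (2/5, 3/5)
4. P is the midpoint of EN ⇒ P = (-3/10, -6/5)
5. K is the centroid of triangle WLE ⇒ K = (37/90, 8/15)
6. C is the intersection of line KP and line WX ⇒ C = (5/26, 0)
through C parallel to VP: direction (-11/20, -39/20); meets VL at F = (37/100, 63/100)
F = V + t·(L−V) with t = -12/25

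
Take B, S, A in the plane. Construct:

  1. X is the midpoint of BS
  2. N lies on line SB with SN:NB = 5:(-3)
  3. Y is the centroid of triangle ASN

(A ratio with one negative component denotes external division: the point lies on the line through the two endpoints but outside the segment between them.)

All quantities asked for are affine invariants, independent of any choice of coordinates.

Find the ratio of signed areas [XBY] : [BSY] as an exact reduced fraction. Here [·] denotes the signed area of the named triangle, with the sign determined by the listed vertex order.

[XBY]:[BSY] = -1/2

Assign B = (0, 0), S = (1, 0), A = (0, 1) — the answer is frame-independent, so this choice is without loss of generality.
1. X is the midpoint of BS ⇒ X = (1/2, 0)
2. N lies on line SB with SN:NB = 5:(-3) ⇒ N = (-3/2, 0)
3. Y is the centroid of triangle ASN ⇒ Y = (-1/6, 1/3)
2·[XBY] = -1/6, 2·[BSY] = 1/3
[XBY]:[BSY] = -1/6:1/3 = -1/2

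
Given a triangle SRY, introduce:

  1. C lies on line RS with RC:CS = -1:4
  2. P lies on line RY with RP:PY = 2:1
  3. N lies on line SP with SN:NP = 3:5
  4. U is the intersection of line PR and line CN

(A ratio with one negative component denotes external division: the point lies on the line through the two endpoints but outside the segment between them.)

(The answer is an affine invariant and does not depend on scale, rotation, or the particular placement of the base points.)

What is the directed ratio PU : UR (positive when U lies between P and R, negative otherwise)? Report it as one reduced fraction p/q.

PU:UR = 20/3

Work in coordinates with S = (0, 0), R = (1, 0), Y = (0, 1).
1. C lies on line RS with RC:CS = -1:4 ⇒ C = (4/3, 0)
2. P lies on line RY with RP:PY = 2:1 ⇒ P = (1/3, 2/3)
3. N lies on line SP with SN:NP = 3:5 ⇒ N = (1/8, 1/4)
4. U is the intersection of line PR and line CN ⇒ U = (21/23, 2/23)
U = P + t·(R−P) with t = 20/23, so PU:UR = t:(1−t) = 20/23:3/23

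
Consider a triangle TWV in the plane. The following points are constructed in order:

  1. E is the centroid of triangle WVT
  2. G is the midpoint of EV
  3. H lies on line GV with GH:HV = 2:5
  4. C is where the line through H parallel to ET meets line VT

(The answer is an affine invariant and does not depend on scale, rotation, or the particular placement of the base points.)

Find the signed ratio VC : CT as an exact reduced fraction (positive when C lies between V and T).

Set T = (0, 0), W = (1, 0), V = (0, 1); any affine frame gives the same invariant.
1. E is the centroid of triangle WVT ⇒ E = (1/3, 1/3)
2. G is the midpoint of EV ⇒ G = (1/6, 2/3)
3. H lies on line GV with GH:HV = 2:5 ⇒ H = (5/42, 16/21)
4. C is where the line through H parallel to ET meets line VT ⇒ C = (0, 9/14)
C = V + t·(T−V) with t = 5/14, so VC:CT = t:(1−t) = 5/14:9/14

VC:CT = 5/9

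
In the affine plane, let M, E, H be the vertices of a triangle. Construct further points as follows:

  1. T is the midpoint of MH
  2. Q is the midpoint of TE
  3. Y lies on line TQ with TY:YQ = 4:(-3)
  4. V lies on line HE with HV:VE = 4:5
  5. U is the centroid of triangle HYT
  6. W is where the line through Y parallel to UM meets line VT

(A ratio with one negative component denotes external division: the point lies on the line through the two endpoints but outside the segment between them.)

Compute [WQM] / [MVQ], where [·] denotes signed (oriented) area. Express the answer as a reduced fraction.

Assign M = (0, 0), E = (1, 0), H = (0, 1) — the answer is frame-independent, so this choice is without loss of generality.
1. T is the midpoint of MH ⇒ T = (0, 1/2)
2. Q is the midpoint of TE ⇒ Q = (1/2, 1/4)
3. Y lies on line TQ with TY:YQ = 4:(-3) ⇒ Y = (2, -1/2)
4. V lies on line HE with HV:VE = 4:5 ⇒ V = (4/9, 5/9)
5. U is the centroid of triangle HYT ⇒ U = (2/3, 1/3)
6. W is where the line through Y parallel to UM meets line VT ⇒ W = (16/3, 7/6)
2·[WQM] = 3/4, 2·[MVQ] = -1/6
[WQM]:[MVQ] = 3/4:-1/6 = -9/2

[WQM]:[MVQ] = -9/2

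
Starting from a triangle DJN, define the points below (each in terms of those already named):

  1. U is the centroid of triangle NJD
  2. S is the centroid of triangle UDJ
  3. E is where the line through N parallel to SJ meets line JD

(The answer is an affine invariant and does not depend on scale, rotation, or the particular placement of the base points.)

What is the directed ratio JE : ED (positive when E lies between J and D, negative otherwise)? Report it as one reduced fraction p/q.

Work in coordinates with D = (0, 0), J = (1, 0), N = (0, 1).
1. U is the centroid of triangle NJD ⇒ U = (1/3, 1/3)
2. S is the centroid of triangle UDJ ⇒ S = (4/9, 1/9)
3. E is where the line through N parallel to SJ meets line JD ⇒ E = (5, 0)
E = J + t·(D−J) with t = -4, so JE:ED = t:(1−t) = -4:5

JE:ED = -4/5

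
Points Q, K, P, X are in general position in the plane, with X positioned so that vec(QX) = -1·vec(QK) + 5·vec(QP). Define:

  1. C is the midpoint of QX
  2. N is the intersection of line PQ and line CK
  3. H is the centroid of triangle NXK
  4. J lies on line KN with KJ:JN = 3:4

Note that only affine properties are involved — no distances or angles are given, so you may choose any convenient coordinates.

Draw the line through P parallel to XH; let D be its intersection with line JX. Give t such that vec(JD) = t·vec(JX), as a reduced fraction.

t = 82/5

Choose coordinates Q = (0, 0), K = (1, 0), P = (0, 1), X = (-1, 5).
1. C is the midpoint of QX ⇒ C = (-1/2, 5/2)
2. N is the intersection of line PQ and line CK ⇒ N = (0, 5/3)
3. H is the centroid of triangle NXK ⇒ H = (0, 20/9)
4. J lies on line KN with KJ:JN = 3:4 ⇒ J = (4/7, 5/7)
through P parallel to XH: direction (1, -25/9); meets JX at D = (-126/5, 71)
D = J + t·(X−J) with t = 82/5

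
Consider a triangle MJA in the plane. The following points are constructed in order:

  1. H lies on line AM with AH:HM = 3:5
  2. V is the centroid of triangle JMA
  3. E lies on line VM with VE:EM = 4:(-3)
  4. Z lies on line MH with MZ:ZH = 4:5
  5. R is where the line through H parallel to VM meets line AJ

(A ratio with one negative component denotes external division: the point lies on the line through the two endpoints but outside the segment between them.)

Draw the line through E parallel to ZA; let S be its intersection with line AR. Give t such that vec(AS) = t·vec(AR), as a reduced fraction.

Assign M = (0, 0), J = (1, 0), A = (0, 1) — the answer is frame-independent, so this choice is without loss of generality.
1. H lies on line AM with AH:HM = 3:5 ⇒ H = (0, 5/8)
2. V is the centroid of triangle JMA ⇒ V = (1/3, 1/3)
3. E lies on line VM with VE:EM = 4:(-3) ⇒ E = (-1, -1)
4. Z lies on line MH with MZ:ZH = 4:5 ⇒ Z = (0, 5/18)
5. R is where the line through H parallel to VM meets line AJ ⇒ R = (3/16, 13/16)
through E parallel to ZA: direction (0, 13/18); meets AR at S = (-1, 2)
S = A + t·(R−A) with t = -16/3

t = -16/3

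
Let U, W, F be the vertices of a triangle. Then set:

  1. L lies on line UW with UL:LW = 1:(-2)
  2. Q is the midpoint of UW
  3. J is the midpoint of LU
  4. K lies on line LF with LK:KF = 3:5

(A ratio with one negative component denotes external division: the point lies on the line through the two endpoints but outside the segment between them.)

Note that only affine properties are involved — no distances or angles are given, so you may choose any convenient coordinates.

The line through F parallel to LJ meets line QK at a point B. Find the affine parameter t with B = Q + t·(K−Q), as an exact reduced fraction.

Choose coordinates U = (0, 0), W = (1, 0), F = (0, 1).
1. L lies on line UW with UL:LW = 1:(-2) ⇒ L = (-1, 0)
2. Q is the midpoint of UW ⇒ Q = (1/2, 0)
3. J is the midpoint of LU ⇒ J = (-1/2, 0)
4. K lies on line LF with LK:KF = 3:5 ⇒ K = (-5/8, 3/8)
through F parallel to LJ: direction (1/2, 0); meets QK at B = (-5/2, 1)
B = Q + t·(K−Q) with t = 8/3

t = 8/3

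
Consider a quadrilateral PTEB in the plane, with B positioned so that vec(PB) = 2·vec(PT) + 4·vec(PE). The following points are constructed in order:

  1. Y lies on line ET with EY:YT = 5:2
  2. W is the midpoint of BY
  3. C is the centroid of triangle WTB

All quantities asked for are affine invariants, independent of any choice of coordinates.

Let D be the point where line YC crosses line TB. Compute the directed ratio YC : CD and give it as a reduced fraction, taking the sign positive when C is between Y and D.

YC:CD = 5

Set P = (0, 0), T = (1, 0), E = (0, 1), B = (2, 4); any affine frame gives the same invariant.
1. Y lies on line ET with EY:YT = 5:2 ⇒ Y = (5/7, 2/7)
2. W is the midpoint of BY ⇒ W = (19/14, 15/7)
3. C is the centroid of triangle WTB ⇒ C = (61/42, 43/21)
line YC meets TB at D = (8/5, 12/5)
C = Y + t·(D−Y) with t = 5/6, so YC:CD = 5/6:1/6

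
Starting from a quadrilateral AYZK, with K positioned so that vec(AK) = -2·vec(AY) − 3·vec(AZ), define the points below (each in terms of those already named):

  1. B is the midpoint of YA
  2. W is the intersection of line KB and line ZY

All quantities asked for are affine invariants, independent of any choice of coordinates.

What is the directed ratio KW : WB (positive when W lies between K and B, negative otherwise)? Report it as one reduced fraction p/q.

Set A = (0, 0), Y = (1, 0), Z = (0, 1), K = (-2, -3); any affine frame gives the same invariant.
1. B is the midpoint of YA ⇒ B = (1/2, 0)
2. W is the intersection of line KB and line ZY ⇒ W = (8/11, 3/11)
W = K + t·(B−K) with t = 12/11, so KW:WB = t:(1−t) = 12/11:-1/11

KW:WB = -12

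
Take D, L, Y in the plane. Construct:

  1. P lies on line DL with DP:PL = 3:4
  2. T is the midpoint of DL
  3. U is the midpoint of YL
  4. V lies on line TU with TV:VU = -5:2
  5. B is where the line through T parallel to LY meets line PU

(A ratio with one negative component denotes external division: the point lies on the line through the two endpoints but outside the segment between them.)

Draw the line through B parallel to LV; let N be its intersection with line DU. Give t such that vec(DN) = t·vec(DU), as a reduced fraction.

t = 19/32

Set D = (0, 0), L = (1, 0), Y = (0, 1); any affine frame gives the same invariant.
1. P lies on line DL with DP:PL = 3:4 ⇒ P = (3/7, 0)
2. T is the midpoint of DL ⇒ T = (1/2, 0)
3. U is the midpoint of YL ⇒ U = (1/2, 1/2)
4. V lies on line TU with TV:VU = -5:2 ⇒ V = (1/2, 5/6)
5. B is where the line through T parallel to LY meets line PU ⇒ B = (7/16, 1/16)
through B parallel to LV: direction (-1/2, 5/6); meets DU at N = (19/64, 19/64)
N = D + t·(U−D) with t = 19/32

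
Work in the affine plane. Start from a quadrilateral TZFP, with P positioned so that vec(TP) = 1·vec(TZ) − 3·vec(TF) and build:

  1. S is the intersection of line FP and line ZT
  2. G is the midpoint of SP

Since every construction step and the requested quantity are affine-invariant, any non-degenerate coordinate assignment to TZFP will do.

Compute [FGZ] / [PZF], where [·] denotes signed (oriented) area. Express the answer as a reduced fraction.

Work in coordinates with T = (0, 0), Z = (1, 0), F = (0, 1), P = (1, -3).
1. S is the intersection of line FP and line ZT ⇒ S = (1/4, 0)
2. G is the midpoint of SP ⇒ G = (5/8, -3/2)
2·[FGZ] = 15/8, 2·[PZF] = 3
[FGZ]:[PZF] = 15/8:3 = 5/8

[FGZ]:[PZF] = 5/8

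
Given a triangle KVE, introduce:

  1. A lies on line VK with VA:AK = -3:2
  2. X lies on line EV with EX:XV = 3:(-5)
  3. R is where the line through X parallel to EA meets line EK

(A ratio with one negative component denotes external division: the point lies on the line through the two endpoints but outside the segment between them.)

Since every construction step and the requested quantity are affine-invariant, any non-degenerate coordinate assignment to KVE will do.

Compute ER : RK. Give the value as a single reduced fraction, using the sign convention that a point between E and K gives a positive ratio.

ER:RK = -9/13

Assign K = (0, 0), V = (1, 0), E = (0, 1) — the answer is frame-independent, so this choice is without loss of generality.
1. A lies on line VK with VA:AK = -3:2 ⇒ A = (-2, 0)
2. X lies on line EV with EX:XV = 3:(-5) ⇒ X = (-3/2, 5/2)
3. R is where the line through X parallel to EA meets line EK ⇒ R = (0, 13/4)
R = E + t·(K−E) with t = -9/4, so ER:RK = t:(1−t) = -9/4:13/4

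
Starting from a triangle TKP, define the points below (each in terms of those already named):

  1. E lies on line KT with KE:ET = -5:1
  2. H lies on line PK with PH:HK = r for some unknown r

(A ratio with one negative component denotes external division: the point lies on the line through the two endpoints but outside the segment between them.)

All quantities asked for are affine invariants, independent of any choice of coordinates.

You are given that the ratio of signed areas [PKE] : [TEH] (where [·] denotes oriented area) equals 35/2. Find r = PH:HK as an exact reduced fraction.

Work in coordinates with T = (0, 0), K = (1, 0), P = (0, 1).
1. E lies on line KT with KE:ET = -5:1 ⇒ E = (-1/4, 0)
2. With PH:HK = r, write λ = r/(r+1) so H = P + λ·(K−P); H is affine-linear in λ
Every point depending on H is an affine combination of H and λ-independent points, so each such coordinate is linear in λ; the λ² term in each signed area is a multiple of (K−P)×(K−P) = 0, so 2·[PKE] and 2·[TEH] are each linear in λ. Evaluating at λ=0 and λ=1:
  2·[PKE] = -5/4,   2·[TEH] = 1/4·λ − 1/4
So [PKE]:[TEH] = (-5/4) / (1/4·λ − 1/4). Setting this equal to 35/2:
  -5/4 = 35/2·(1/4·λ − 1/4)  ⇒  λ = 5/7
Then r = λ/(1−λ) = (5/7)/(2/7) = 5/2. Check: with r = 5/2, H = (5/7, 2/7) and [PKE]:[TEH] = 35/2 as required.

r = 5/2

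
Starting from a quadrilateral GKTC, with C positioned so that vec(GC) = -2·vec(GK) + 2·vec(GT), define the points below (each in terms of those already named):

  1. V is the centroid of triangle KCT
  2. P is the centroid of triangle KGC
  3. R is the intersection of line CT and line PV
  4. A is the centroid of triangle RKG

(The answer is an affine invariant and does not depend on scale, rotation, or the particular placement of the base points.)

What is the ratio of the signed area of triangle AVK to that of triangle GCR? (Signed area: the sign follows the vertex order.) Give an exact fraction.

Set G = (0, 0), K = (1, 0), T = (0, 1), C = (-2, 2); any affine frame gives the same invariant.
1. V is the centroid of triangle KCT ⇒ V = (-1/3, 1)
2. P is the centroid of triangle KGC ⇒ P = (-1/3, 2/3)
3. R is the intersection of line CT and line PV ⇒ R = (-1/3, 7/6)
4. A is the centroid of triangle RKG ⇒ A = (2/9, 7/18)
2·[AVK] = -7/27, 2·[GCR] = -5/3
[AVK]:[GCR] = -7/27:-5/3 = 7/45

[AVK]:[GCR] = 7/45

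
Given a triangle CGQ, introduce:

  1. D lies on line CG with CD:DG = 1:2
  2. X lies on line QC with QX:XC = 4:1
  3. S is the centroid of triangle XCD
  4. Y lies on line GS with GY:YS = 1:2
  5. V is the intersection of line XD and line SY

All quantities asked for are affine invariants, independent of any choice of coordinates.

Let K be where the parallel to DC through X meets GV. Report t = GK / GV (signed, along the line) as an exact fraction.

t = 7/2

Work in coordinates with C = (0, 0), G = (1, 0), Q = (0, 1).
1. D lies on line CG with CD:DG = 1:2 ⇒ D = (1/3, 0)
2. X lies on line QC with QX:XC = 4:1 ⇒ X = (0, 1/5)
3. S is the centroid of triangle XCD ⇒ S = (1/9, 1/15)
4. Y lies on line GS with GY:YS = 1:2 ⇒ Y = (19/27, 1/45)
5. V is the intersection of line XD and line SY ⇒ V = (5/21, 2/35)
through X parallel to DC: direction (-1/3, 0); meets GV at K = (-5/3, 1/5)
K = G + t·(V−G) with t = 7/2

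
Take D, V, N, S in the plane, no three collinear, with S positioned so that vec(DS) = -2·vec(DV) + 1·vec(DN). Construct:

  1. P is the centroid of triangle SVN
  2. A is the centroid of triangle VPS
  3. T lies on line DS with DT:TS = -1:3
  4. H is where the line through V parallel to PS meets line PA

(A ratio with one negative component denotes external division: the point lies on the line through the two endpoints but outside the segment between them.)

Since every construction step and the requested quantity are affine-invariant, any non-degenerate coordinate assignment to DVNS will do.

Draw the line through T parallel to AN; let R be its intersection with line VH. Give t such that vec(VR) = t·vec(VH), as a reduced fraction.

Choose coordinates D = (0, 0), V = (1, 0), N = (0, 1), S = (-2, 1).
1. P is the centroid of triangle SVN ⇒ P = (-1/3, 2/3)
2. A is the centroid of triangle VPS ⇒ A = (-4/9, 5/9)
3. T lies on line DS with DT:TS = -1:3 ⇒ T = (1, -1/2)
4. H is where the line through V parallel to PS meets line PA ⇒ H = (-2/3, 1/3)
through T parallel to AN: direction (4/9, 4/9); meets VH at R = (17/12, -1/12)
R = V + t·(H−V) with t = -1/4

t = -1/4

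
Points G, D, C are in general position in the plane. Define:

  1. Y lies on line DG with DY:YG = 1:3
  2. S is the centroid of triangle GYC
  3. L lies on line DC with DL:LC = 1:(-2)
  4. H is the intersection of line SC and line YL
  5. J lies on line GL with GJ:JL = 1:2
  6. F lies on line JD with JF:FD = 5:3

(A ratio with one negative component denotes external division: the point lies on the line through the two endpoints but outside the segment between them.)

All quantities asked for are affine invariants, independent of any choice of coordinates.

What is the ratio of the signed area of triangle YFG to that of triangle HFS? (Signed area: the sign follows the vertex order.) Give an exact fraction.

[YFG]:[HFS] = 63/29

Work in coordinates with G = (0, 0), D = (1, 0), C = (0, 1).
1. Y lies on line DG with DY:YG = 1:3 ⇒ Y = (3/4, 0)
2. S is the centroid of triangle GYC ⇒ S = (1/4, 1/3)
3. L lies on line DC with DL:LC = 1:(-2) ⇒ L = (2, -1)
4. H is the intersection of line SC and line YL ⇒ H = (3/14, 3/7)
5. J lies on line GL with GJ:JL = 1:2 ⇒ J = (2/3, -1/3)
6. F lies on line JD with JF:FD = 5:3 ⇒ F = (7/8, -1/8)
2·[YFG] = -3/32, 2·[HFS] = -29/672
[YFG]:[HFS] = -3/32:-29/672 = 63/29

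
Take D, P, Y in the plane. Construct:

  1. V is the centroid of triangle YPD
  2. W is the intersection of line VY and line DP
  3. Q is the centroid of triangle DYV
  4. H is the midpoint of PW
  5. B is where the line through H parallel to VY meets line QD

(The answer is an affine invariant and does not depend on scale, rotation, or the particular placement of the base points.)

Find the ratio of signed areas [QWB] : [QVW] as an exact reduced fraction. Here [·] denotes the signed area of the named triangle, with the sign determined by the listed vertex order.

[QWB]:[QVW] = -5

Choose coordinates D = (0, 0), P = (1, 0), Y = (0, 1).
1. V is the centroid of triangle YPD ⇒ V = (1/3, 1/3)
2. W is the intersection of line VY and line DP ⇒ W = (1/2, 0)
3. Q is the centroid of triangle DYV ⇒ Q = (1/9, 4/9)
4. H is the midpoint of PW ⇒ H = (3/4, 0)
5. B is where the line through H parallel to VY meets line QD ⇒ B = (1/4, 1)
2·[QWB] = 5/18, 2·[QVW] = -1/18
[QWB]:[QVW] = 5/18:-1/18 = -5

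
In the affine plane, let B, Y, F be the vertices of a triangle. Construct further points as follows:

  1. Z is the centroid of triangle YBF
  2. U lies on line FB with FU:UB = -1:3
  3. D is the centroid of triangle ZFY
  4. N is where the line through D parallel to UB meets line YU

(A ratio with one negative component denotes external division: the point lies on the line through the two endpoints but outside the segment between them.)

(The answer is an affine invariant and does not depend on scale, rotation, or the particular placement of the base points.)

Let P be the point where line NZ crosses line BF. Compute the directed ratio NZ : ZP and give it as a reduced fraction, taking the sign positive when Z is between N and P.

Work in coordinates with B = (0, 0), Y = (1, 0), F = (0, 1).
1. Z is the centroid of triangle YBF ⇒ Z = (1/3, 1/3)
2. U lies on line FB with FU:UB = -1:3 ⇒ U = (0, 3/2)
3. D is the centroid of triangle ZFY ⇒ D = (4/9, 4/9)
4. N is where the line through D parallel to UB meets line YU ⇒ N = (4/9, 5/6)
line NZ meets BF at P = (0, -7/6)
Z = N + t·(P−N) with t = 1/4, so NZ:ZP = 1/4:3/4

NZ:ZP = 1/3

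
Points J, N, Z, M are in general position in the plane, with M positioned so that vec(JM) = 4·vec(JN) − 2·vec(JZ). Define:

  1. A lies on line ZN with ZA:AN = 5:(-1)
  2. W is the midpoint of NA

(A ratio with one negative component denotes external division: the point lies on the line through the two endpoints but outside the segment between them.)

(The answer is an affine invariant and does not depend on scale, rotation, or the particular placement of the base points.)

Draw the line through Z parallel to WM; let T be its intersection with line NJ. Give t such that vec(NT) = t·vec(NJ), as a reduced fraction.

t = -8/15

Work in coordinates with J = (0, 0), N = (1, 0), Z = (0, 1), M = (4, -2).
1. A lies on line ZN with ZA:AN = 5:(-1) ⇒ A = (5/4, -1/4)
2. W is the midpoint of NA ⇒ W = (9/8, -1/8)
through Z parallel to WM: direction (23/8, -15/8); meets NJ at T = (23/15, 0)
T = N + t·(J−N) with t = -8/15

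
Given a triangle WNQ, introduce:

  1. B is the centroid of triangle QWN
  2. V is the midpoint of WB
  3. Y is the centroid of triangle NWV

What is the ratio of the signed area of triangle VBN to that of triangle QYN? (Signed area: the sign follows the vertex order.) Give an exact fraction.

Choose coordinates W = (0, 0), N = (1, 0), Q = (0, 1).
1. B is the centroid of triangle QWN ⇒ B = (1/3, 1/3)
2. V is the midpoint of WB ⇒ V = (1/6, 1/6)
3. Y is the centroid of triangle NWV ⇒ Y = (7/18, 1/18)
2·[VBN] = -1/6, 2·[QYN] = 5/9
[VBN]:[QYN] = -1/6:5/9 = -3/10

[VBN]:[QYN] = -3/10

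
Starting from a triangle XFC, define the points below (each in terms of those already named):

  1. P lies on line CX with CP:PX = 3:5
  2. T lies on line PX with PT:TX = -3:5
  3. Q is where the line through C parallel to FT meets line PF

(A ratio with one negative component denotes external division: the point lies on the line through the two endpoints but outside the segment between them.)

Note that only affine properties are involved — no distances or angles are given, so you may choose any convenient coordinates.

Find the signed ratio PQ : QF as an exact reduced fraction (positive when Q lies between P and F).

PQ:QF = 2/3

Work in coordinates with X = (0, 0), F = (1, 0), C = (0, 1).
1. P lies on line CX with CP:PX = 3:5 ⇒ P = (0, 5/8)
2. T lies on line PX with PT:TX = -3:5 ⇒ T = (0, 25/16)
3. Q is where the line through C parallel to FT meets line PF ⇒ Q = (2/5, 3/8)
Q = P + t·(F−P) with t = 2/5, so PQ:QF = t:(1−t) = 2/5:3/5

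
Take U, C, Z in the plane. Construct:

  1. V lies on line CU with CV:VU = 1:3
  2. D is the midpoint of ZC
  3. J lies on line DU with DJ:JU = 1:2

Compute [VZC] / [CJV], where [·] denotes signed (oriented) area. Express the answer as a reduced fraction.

Work in coordinates with U = (0, 0), C = (1, 0), Z = (0, 1).
1. V lies on line CU with CV:VU = 1:3 ⇒ V = (3/4, 0)
2. D is the midpoint of ZC ⇒ D = (1/2, 1/2)
3. J lies on line DU with DJ:JU = 1:2 ⇒ J = (1/3, 1/3)
2·[VZC] = -1/4, 2·[CJV] = 1/12
[VZC]:[CJV] = -1/4:1/12 = -3

[VZC]:[CJV] = -3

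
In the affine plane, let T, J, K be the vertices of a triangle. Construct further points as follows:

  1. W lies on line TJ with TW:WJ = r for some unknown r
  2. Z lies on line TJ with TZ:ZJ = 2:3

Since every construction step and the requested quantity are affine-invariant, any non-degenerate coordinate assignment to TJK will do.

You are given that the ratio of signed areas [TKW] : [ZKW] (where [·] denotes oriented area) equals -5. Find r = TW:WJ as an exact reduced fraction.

Set T = (0, 0), J = (1, 0), K = (0, 1); any affine frame gives the same invariant.
1. With TW:WJ = r, write λ = r/(r+1) so W = T + λ·(J−T); W is affine-linear in λ
2. Z lies on line TJ with TZ:ZJ = 2:3 ⇒ Z = (2/5, 0)
Every point depending on W is an affine combination of W and λ-independent points, so each such coordinate is linear in λ; the λ² term in each signed area is a multiple of (J−T)×(J−T) = 0, so 2·[TKW] and 2·[ZKW] are each linear in λ. Evaluating at λ=0 and λ=1:
  2·[TKW] = −λ,   2·[ZKW] = −λ + 2/5
So [TKW]:[ZKW] = (−λ) / (−λ + 2/5). Setting this equal to -5:
  −λ = -5·(−λ + 2/5)  ⇒  λ = 1/3
Then r = λ/(1−λ) = (1/3)/(2/3) = 1/2. Check: with r = 1/2, W = (1/3, 0) and [TKW]:[ZKW] = -5 as required.

r = 1/2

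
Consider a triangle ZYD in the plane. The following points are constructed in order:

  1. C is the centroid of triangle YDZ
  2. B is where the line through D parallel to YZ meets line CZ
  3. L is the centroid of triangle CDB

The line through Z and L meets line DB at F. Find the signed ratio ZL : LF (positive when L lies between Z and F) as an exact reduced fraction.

Choose coordinates Z = (0, 0), Y = (1, 0), D = (0, 1).
1. C is the centroid of triangle YDZ ⇒ C = (1/3, 1/3)
2. B is where the line through D parallel to YZ meets line CZ ⇒ B = (1, 1)
3. L is the centroid of triangle CDB ⇒ L = (4/9, 7/9)
line ZL meets DB at F = (4/7, 1)
L = Z + t·(F−Z) with t = 7/9, so ZL:LF = 7/9:2/9

ZL:LF = 7/2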